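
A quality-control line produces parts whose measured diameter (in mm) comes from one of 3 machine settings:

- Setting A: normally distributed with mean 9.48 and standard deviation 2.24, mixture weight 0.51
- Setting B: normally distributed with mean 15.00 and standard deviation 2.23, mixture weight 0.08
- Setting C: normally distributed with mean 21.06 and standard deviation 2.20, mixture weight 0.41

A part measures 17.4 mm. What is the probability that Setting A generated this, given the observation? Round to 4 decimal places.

The responsibility of component k is P(Z=k) f_k(x) divided by Σ_j P(Z=j) f_j(x).
Evaluate each component's likelihood at the observed value:
  L_A = (1/(2.24·√(2π)))·exp(−(17.4−9.48)²/(2·2.24²)) = 0.178099·exp(-6.25064) = 0.000343593
  L_B = (1/(2.23·√(2π)))·exp(−(17.4−15.00)²/(2·2.23²)) = 0.178898·exp(-0.57914) = 0.100251
  L_C = (1/(2.20·√(2π)))·exp(−(17.4−21.06)²/(2·2.20²)) = 0.181337·exp(-1.38384) = 0.0454456
Unnormalised posteriors:
  P(Z=A)·L_A = 0.51 × 0.000343593 = 0.000175233
  P(Z=B)·L_B = 0.08 × 0.100251 = 0.00802007
  P(Z=C)·L_C = 0.41 × 0.0454456 = 0.0186327
Evidence: 0.000175233 + 0.00802007 + 0.0186327 = 0.026828
P(Setting A | x) ≈ 0.0065

0.0065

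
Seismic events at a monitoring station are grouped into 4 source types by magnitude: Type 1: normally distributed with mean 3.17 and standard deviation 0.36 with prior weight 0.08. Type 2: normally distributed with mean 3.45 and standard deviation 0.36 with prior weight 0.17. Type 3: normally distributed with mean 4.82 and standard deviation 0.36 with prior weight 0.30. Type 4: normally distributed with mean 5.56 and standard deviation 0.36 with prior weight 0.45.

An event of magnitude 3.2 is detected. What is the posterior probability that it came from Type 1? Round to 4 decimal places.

0.3737

The responsibility of component k is w_k f_k(x) divided by Σ_j w_j f_j(x).
Component likelihoods at x = 3.2:
  f_1 = 1.10433
  f_2 = 0.870738
  f_3 = 4.43993e-05
  f_4 = 5.15986e-10
Prior × likelihood for each component:
  w_1·f_1 = 0.08 × 1.10433 = 0.0883465
  w_2·f_2 = 0.17 × 0.870738 = 0.148026
  w_3·f_3 = 0.30 × 4.43993e-05 = 1.33198e-05
  w_4·f_4 = 0.45 × 5.15986e-10 = 2.32194e-10
Normaliser: 0.0883465 + 0.148026 + 1.33198e-05 + 2.32194e-10 = 0.236385
So the posterior for Type 1 is 0.0883465 / 0.236385 ≈ 0.3737.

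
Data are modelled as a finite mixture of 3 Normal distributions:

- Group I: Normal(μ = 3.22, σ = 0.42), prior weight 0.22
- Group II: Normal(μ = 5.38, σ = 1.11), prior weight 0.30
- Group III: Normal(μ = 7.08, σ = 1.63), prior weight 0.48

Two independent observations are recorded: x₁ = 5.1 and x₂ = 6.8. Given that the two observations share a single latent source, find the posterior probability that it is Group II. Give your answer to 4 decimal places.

0.5501

By Bayes' theorem, P(k | x) = P(Z=k) f_k(x) / Σ_j P(Z=j) f_j(x).
Since both observations come from the same component, the likelihood for component k is f_k(x₁)·f_k(x₂).
  p_I = [4.23485e-05] × [1.58766e-16] = 6.72348e-21
  p_II = [0.348153] × [0.158567] = 0.0552056
  p_III = [0.117033] × [0.241165] = 0.0282244
Weight by the priors:
  P(Z=I)·p_I = 0.22 × 6.72348e-21 = 1.47917e-21
  P(Z=II)·p_II = 0.30 × 0.0552056 = 0.0165617
  P(Z=III)·p_III = 0.48 × 0.0282244 = 0.0135477
Marginal: 1.47917e-21 + 0.0165617 + 0.0135477 = 0.0301094
Responsibility of Group II: 0.0165617 / 0.0301094 ≈ 0.5501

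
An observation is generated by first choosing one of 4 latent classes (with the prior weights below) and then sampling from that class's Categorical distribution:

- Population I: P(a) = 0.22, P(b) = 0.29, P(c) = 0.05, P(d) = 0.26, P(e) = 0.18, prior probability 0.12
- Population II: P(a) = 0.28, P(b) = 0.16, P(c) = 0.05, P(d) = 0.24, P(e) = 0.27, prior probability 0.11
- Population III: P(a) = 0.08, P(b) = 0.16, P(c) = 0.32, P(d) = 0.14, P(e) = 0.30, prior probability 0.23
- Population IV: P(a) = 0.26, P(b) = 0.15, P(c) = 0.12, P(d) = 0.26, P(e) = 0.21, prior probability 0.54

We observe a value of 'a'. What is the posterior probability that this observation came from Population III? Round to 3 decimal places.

0.085

P(component k | x) = π_k·f_k(x) / marginal(x), where marginal(x) = Σ_j π_j·f_j(x).
Categorical probabilities:
  L_I = P(a | comp) = 0.22
  L_II = P(a | comp) = 0.28
  L_III = P(a | comp) = 0.08
  L_IV = P(a | comp) = 0.26
Weight by the priors:
  π_I·L_I = 0.12 × 0.22 = 0.0264
  π_II·L_II = 0.11 × 0.28 = 0.0308
  π_III·L_III = 0.23 × 0.08 = 0.0184
  π_IV·L_IV = 0.54 × 0.26 = 0.1404
Denominator: 0.0264 + 0.0308 + 0.0184 + 0.1404 = 0.216
So the posterior for Population III is 0.0184 / 0.216 ≈ 0.085.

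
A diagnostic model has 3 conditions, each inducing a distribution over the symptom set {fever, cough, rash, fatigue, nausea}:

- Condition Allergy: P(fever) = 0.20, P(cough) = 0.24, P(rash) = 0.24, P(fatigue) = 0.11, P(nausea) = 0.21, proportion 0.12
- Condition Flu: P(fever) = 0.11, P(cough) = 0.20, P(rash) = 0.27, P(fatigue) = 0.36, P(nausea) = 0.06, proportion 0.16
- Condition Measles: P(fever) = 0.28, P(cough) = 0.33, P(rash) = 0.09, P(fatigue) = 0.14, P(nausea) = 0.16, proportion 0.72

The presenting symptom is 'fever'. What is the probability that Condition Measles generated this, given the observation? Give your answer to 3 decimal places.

P(component k | x) = π_k·f_k(x) / marginal(x), where marginal(x) = Σ_j π_j·f_j(x).
Component likelihoods at x = 'fever':
  p_Allergy = P(fever | comp) = 0.20
  p_Flu = P(fever | comp) = 0.11
  p_Measles = P(fever | comp) = 0.28
Unnormalised posteriors:
  π_Allergy·p_Allergy = 0.12 × 0.2 = 0.024
  π_Flu·p_Flu = 0.16 × 0.11 = 0.0176
  π_Measles·p_Measles = 0.72 × 0.28 = 0.2016
Sum: 0.024 + 0.0176 + 0.2016 = 0.2432
P(Condition Measles | the observation) ≈ 0.829

0.829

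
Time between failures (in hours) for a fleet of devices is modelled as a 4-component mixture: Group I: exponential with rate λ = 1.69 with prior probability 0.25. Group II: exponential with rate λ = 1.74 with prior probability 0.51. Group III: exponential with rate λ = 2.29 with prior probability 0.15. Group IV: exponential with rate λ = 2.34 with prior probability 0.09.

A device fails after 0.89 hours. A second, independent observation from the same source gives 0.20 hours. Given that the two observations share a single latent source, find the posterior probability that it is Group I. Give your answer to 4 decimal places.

P(component k | x) = w_k·f_k(x) / marginal(x), where marginal(x) = Σ_j w_j·f_j(x).
Since both observations come from the same component, the likelihood for component k is f_k(x₁)·f_k(x₂).
  p_I = [1.69·e^(−1.69·0.89) = 1.69·e^(−1.5041) = 0.375547] × [1.2053] = 0.452647
  p_II = [1.74·e^(−1.74·0.89) = 1.74·e^(−1.5486) = 0.369829] × [1.22861] = 0.454376
  p_III = [2.29·e^(−2.29·0.89) = 2.29·e^(−2.0381) = 0.298332] × [1.44853] = 0.432144
  p_IV = [2.34·e^(−2.34·0.89) = 2.34·e^(−2.0826) = 0.291578] × [1.46543] = 0.427288
Multiply by the mixture weights:
  w_I·p_I = 0.25 × 0.452647 = 0.113162
  w_II·p_II = 0.51 × 0.454376 = 0.231732
  w_III·p_III = 0.15 × 0.432144 = 0.0648216
  w_IV·p_IV = 0.09 × 0.427288 = 0.0384559
Denominator: 0.113162 + 0.231732 + 0.0648216 + 0.0384559 = 0.448171
So the posterior for Group I is 0.113162 / 0.448171 ≈ 0.2525.

0.2525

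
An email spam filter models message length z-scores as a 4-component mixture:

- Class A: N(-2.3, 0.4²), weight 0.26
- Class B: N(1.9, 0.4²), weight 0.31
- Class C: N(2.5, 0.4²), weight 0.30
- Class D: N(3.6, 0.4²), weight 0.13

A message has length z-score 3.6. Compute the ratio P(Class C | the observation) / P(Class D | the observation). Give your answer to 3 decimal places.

Only the two components matter; the odds are (w_i f_i(x)) / (w_j f_j(x)).
Evaluate each component's likelihood at the observed value:
  f_A = (1/(0.4·√(2π)))·exp(−(3.6−-2.3)²/(2·0.4²)) = 0.997356·exp(-108.78125) = 5.69841e-48
  f_B = (1/(0.4·√(2π)))·exp(−(3.6−1.9)²/(2·0.4²)) = 0.997356·exp(-9.03125) = 0.000119297
  f_C = (1/(0.4·√(2π)))·exp(−(3.6−2.5)²/(2·0.4²)) = 0.997356·exp(-3.78125) = 0.0227339
  f_D = (1/(0.4·√(2π)))·exp(−(3.6−3.6)²/(2·0.4²)) = 0.997356·exp(-0.00000) = 0.997356
Posterior odds = (w_C·f_C) / (w_D·f_D) = (0.30·0.0227339) / (0.13·0.997356) = 0.00682017 / 0.129656 ≈ 0.053

0.053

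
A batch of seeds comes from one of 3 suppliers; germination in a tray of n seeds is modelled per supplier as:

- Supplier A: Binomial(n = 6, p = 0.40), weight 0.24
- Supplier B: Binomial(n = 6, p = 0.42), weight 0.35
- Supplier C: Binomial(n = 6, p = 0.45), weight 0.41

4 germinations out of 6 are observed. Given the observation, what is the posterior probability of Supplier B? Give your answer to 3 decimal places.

Posterior ∝ prior × likelihood, so P(k | x) ∝ w_k f_k(x); normalise over all components.
Component likelihoods at x = 4 germinations out of 6:
  f_A = C(6,4)·0.40^4·0.60^2 = 15·0.0256·0.36 = 0.13824
  f_B = C(6,4)·0.42^4·0.58^2 = 15·0.031117·0.3364 = 0.157016
  f_C = C(6,4)·0.45^4·0.55^2 = 15·0.0410063·0.3025 = 0.186066
Prior × likelihood for each component:
  w_A·f_A = 0.24 × 0.13824 = 0.0331776
  w_B·f_B = 0.35 × 0.157016 = 0.0549557
  w_C·f_C = 0.41 × 0.186066 = 0.076287
Sum: 0.0331776 + 0.0549557 + 0.076287 = 0.16442
So the posterior for Supplier B is 0.0549557 / 0.16442 ≈ 0.334.

0.334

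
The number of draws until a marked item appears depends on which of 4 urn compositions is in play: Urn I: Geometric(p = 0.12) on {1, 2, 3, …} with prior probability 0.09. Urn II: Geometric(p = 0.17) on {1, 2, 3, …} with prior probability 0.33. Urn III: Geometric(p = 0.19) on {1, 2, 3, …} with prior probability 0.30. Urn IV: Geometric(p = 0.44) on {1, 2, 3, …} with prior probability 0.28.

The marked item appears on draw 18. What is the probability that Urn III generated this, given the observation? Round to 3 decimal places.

0.306

By Bayes' theorem, P(k | x) = P(Z=k) f_k(x) / Σ_j P(Z=j) f_j(x).
Evaluate each component's likelihood at the observed value:
  L_I = 0.013658
  L_II = 0.00715775
  L_III = 0.00528444
  L_IV = 2.30488e-05
Multiply by the mixture weights:
  P(Z=I)·L_I = 0.09 × 0.013658 = 0.00122922
  P(Z=II)·L_II = 0.33 × 0.00715775 = 0.00236206
  P(Z=III)·L_III = 0.30 × 0.00528444 = 0.00158533
  P(Z=IV)·L_IV = 0.28 × 2.30488e-05 = 6.45368e-06
Sum: 0.00122922 + 0.00236206 + 0.00158533 + 6.45368e-06 = 0.00518306
P(Urn III | x) = 0.00158533 / 0.00518306 ≈ 0.306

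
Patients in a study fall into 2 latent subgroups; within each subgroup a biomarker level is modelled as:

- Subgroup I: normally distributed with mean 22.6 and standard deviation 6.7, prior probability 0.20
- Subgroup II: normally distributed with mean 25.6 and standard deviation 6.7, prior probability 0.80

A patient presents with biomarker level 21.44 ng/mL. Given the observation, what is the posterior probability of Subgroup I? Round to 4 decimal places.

The responsibility of component k is π_k f_k(x) divided by Σ_j π_j f_j(x).
Normal densities:
  L_I = (1/(6.7·√(2π)))·exp(−(21.44−22.6)²/(2·6.7²)) = 0.059544·exp(-0.01499) = 0.0586579
  L_II = (1/(6.7·√(2π)))·exp(−(21.44−25.6)²/(2·6.7²)) = 0.059544·exp(-0.19276) = 0.0491046
Prior × likelihood for each component:
  π_I·L_I = 0.20 × 0.0586579 = 0.0117316
  π_II·L_II = 0.80 × 0.0491046 = 0.0392837
Marginal: 0.0117316 + 0.0392837 = 0.0510153
P(Subgroup I | the observation) ≈ 0.2300

0.2300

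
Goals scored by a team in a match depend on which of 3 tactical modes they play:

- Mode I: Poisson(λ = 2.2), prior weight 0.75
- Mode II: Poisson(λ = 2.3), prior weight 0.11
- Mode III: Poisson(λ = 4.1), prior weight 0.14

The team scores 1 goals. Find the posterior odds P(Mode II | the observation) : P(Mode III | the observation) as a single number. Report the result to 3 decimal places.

2.666

Since P(k|x) ∝ w_k f_k(x), the posterior odds are w_i f_i(x) / (w_j f_j(x)).
Component likelihoods at x = 1 goals:
  f_I = e^(−2.2)·2.2^1/1! = 0.243767
  f_II = e^(−2.3)·2.3^1/1! = 0.230595
  f_III = e^(−4.1)·4.1^1/1! = 0.067948
Odds = (0.11/0.14) × (0.230595/0.067948) = 0.785714 × 3.3937 ≈ 2.666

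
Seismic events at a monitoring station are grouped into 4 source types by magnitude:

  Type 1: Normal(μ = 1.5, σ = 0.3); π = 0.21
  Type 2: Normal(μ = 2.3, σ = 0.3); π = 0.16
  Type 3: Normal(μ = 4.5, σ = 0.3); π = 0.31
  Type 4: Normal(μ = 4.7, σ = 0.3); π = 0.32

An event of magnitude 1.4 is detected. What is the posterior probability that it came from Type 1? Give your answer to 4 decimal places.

Apply Bayes' rule: the posterior for each component is proportional to its prior times its likelihood at x.
Component likelihoods at x = 1.4:
  f_1 = (1/(0.3·√(2π)))·exp(−(1.4−1.5)²/(2·0.3²)) = 1.329808·exp(-0.05556) = 1.25794
  f_2 = (1/(0.3·√(2π)))·exp(−(1.4−2.3)²/(2·0.3²)) = 1.329808·exp(-4.50000) = 0.0147728
  f_3 = (1/(0.3·√(2π)))·exp(−(1.4−4.5)²/(2·0.3²)) = 1.329808·exp(-53.38889) = 8.65544e-24
  f_4 = (1/(0.3·√(2π)))·exp(−(1.4−4.7)²/(2·0.3²)) = 1.329808·exp(-60.50000) = 7.06273e-27
Prior × likelihood for each component:
  π_1·f_1 = 0.21 × 1.25794 = 0.264168
  π_2·f_2 = 0.16 × 0.0147728 = 0.00236365
  π_3·f_3 = 0.31 × 8.65544e-24 = 2.68319e-24
  π_4·f_4 = 0.32 × 7.06273e-27 = 2.26007e-27
Denominator: 0.264168 + 0.00236365 + 2.68319e-24 + 2.26007e-27 = 0.266532
Responsibility of Type 1: 0.264168 / 0.266532 ≈ 0.9911

0.9911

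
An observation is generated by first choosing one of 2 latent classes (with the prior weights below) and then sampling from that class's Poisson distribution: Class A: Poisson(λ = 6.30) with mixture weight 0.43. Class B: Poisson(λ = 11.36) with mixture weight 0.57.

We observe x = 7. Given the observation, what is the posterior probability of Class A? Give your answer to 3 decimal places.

P(component k | x) = π_k·f_k(x) / marginal(x), where marginal(x) = Σ_j π_j·f_j(x).
Component likelihoods at x = 7:
  L_A = 0.143515
  L_B = 0.0564459
Weight by the priors:
  π_A·L_A = 0.43 × 0.143515 = 0.0617116
  π_B·L_B = 0.57 × 0.0564459 = 0.0321742
Normaliser: 0.0617116 + 0.0321742 = 0.0938857
P(Class A | 7) = 0.0617116 / 0.0938857 ≈ 0.657

0.657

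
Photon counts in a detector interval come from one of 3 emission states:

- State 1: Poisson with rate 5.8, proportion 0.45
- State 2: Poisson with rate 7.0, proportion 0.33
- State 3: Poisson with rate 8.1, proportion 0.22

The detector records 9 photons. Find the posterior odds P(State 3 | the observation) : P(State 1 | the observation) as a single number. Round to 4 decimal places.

0.9905

The posterior odds equal the prior odds times the likelihood ratio: (P(Z=i)/P(Z=j))·(f_i(x)/f_j(x)).
Component likelihoods at x = 9 photons:
  f_1 = e^(−5.8)·5.8^9/9! = 0.0619699
  f_2 = e^(−7.0)·7.0^9/9! = 0.101405
  f_3 = e^(−8.1)·8.1^9/9! = 0.12555
Odds = (0.22/0.45) × (0.12555/0.0619699) = 0.488889 × 2.02598 ≈ 0.9905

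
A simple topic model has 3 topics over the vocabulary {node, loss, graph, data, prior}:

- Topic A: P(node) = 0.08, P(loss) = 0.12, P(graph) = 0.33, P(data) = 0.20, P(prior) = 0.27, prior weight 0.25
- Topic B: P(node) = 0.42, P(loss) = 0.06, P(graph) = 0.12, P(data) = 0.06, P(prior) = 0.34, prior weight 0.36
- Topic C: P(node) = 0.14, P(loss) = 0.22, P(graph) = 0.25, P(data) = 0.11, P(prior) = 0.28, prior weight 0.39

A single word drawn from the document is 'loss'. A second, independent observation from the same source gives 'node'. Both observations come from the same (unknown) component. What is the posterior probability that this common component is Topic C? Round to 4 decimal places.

0.5115

The responsibility of component k is π_k f_k(x) divided by Σ_j π_j f_j(x).
Since both observations come from the same component, the likelihood for component k is f_k(x₁)·f_k(x₂).
  p_A = [0.12] × [0.08] = 0.0096
  p_B = [0.06] × [0.42] = 0.0252
  p_C = [0.22] × [0.14] = 0.0308
Multiply by the mixture weights:
  π_A·p_A = 0.25 × 0.0096 = 0.0024
  π_B·p_B = 0.36 × 0.0252 = 0.009072
  π_C·p_C = 0.39 × 0.0308 = 0.012012
Normaliser: 0.0024 + 0.009072 + 0.012012 = 0.023484
So the posterior for Topic C is 0.012012 / 0.023484 ≈ 0.5115.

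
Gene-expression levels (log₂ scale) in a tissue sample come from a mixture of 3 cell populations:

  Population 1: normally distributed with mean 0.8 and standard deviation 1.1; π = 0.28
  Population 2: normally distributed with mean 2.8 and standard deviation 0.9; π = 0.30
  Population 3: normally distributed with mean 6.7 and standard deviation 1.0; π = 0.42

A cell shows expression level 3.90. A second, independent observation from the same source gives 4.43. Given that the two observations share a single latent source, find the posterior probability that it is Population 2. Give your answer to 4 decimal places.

The responsibility of component k is P(Z=k) f_k(x) divided by Σ_j P(Z=j) f_j(x).
Since both observations come from the same component, the likelihood for component k is f_k(x₁)·f_k(x₂).
  p_1 = [(1/(1.1·√(2π)))·exp(−(3.90−0.8)²/(2·1.1²)) = 0.362675·exp(-3.97107) = 0.00683757] × [0.00156597] = 1.07074e-05
  p_2 = [(1/(0.9·√(2π)))·exp(−(3.90−2.8)²/(2·0.9²)) = 0.443269·exp(-0.74691) = 0.210033] × [0.0859801] = 0.0180586
  p_3 = [(1/(1.0·√(2π)))·exp(−(3.90−6.7)²/(2·1.0²)) = 0.398942·exp(-3.92000) = 0.00791545] × [0.030337] = 0.000240131
Unnormalised posteriors:
  P(Z=1)·p_1 = 0.28 × 1.07074e-05 = 2.99808e-06
  P(Z=2)·p_2 = 0.30 × 0.0180586 = 0.00541759
  P(Z=3)·p_3 = 0.42 × 0.000240131 = 0.000100855
Sum: 2.99808e-06 + 0.00541759 + 0.000100855 = 0.00552144
P(Population 2 | x₁, x₂) = 0.00541759 / 0.00552144 ≈ 0.9812

0.9812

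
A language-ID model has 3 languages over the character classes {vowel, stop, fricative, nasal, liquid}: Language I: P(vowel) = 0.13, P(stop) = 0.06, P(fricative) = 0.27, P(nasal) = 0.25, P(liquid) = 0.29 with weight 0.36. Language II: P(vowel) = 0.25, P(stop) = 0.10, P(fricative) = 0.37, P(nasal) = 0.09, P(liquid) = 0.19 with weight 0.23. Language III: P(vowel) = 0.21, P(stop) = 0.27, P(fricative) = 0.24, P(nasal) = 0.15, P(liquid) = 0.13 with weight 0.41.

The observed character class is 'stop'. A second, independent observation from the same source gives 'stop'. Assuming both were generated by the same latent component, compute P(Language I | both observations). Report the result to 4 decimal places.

0.0387

Apply Bayes' rule: the posterior for each component is proportional to its prior times its likelihood at x.
Since both observations come from the same component, the likelihood for component k is f_k(x₁)·f_k(x₂).
  f_I = [P(stop | comp) = 0.06] × [0.06] = 0.0036
  f_II = [P(stop | comp) = 0.10] × [0.1] = 0.01
  f_III = [P(stop | comp) = 0.27] × [0.27] = 0.0729
Prior × likelihood for each component:
  π_I·f_I = 0.36 × 0.0036 = 0.001296
  π_II·f_II = 0.23 × 0.01 = 0.0023
  π_III·f_III = 0.41 × 0.0729 = 0.029889
Sum: 0.001296 + 0.0023 + 0.029889 = 0.033485
So the posterior for Language I is 0.001296 / 0.033485 ≈ 0.0387.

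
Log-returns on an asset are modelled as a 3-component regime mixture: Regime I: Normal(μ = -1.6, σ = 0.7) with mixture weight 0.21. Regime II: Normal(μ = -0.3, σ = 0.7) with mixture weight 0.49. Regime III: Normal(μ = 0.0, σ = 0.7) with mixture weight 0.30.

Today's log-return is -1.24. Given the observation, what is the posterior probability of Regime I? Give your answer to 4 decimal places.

0.4131

Posterior ∝ prior × likelihood, so P(k | x) ∝ w_k f_k(x); normalise over all components.
Normal densities:
  p_I = 0.49932
  p_II = 0.231333
  p_III = 0.11869
Weight by the priors:
  w_I·p_I = 0.21 × 0.49932 = 0.104857
  w_II·p_II = 0.49 × 0.231333 = 0.113353
  w_III·p_III = 0.30 × 0.11869 = 0.0356069
Denominator: 0.104857 + 0.113353 + 0.0356069 = 0.253817
P(Regime I | the observation) ≈ 0.4131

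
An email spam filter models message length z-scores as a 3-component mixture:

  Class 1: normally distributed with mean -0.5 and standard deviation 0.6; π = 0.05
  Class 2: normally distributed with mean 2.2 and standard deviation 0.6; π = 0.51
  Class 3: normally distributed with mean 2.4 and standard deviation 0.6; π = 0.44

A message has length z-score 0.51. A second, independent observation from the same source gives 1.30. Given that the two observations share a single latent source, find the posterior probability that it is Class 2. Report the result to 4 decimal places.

Posterior ∝ prior × likelihood, so P(k | x) ∝ P(Z=k) f_k(x); normalise over all components.
Since both observations come from the same component, the likelihood for component k is f_k(x₁)·f_k(x₂).
  f_1 = [0.161231] × [0.00738641] = 0.00119092
  f_2 = [0.0125892] × [0.215863] = 0.00271753
  f_3 = [0.0046571] × [0.123852] = 0.000576791
Unnormalised posteriors:
  P(Z=1)·f_1 = 0.05 × 0.00119092 = 5.95459e-05
  P(Z=2)·f_2 = 0.51 × 0.00271753 = 0.00138594
  P(Z=3)·f_3 = 0.44 × 0.000576791 = 0.000253788
Sum: 5.95459e-05 + 0.00138594 + 0.000253788 = 0.00169927
So the posterior for Class 2 is 0.00138594 / 0.00169927 ≈ 0.8156.

0.8156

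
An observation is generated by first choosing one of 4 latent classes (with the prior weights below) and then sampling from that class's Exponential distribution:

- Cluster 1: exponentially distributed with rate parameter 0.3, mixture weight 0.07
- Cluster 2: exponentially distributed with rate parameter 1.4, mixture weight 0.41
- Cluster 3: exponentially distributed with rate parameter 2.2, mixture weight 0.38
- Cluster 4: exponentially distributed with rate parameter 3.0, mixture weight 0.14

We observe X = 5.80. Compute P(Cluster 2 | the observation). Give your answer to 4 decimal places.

Posterior ∝ prior × likelihood, so P(k | x) ∝ w_k f_k(x); normalise over all components.
Exponential densities:
  f_1 = 0.3·e^(−0.3·5.80) = 0.3·e^(−1.7400) = 0.0526561
  f_2 = 1.4·e^(−1.4·5.80) = 1.4·e^(−8.1200) = 0.00041654
  f_3 = 2.2·e^(−2.2·5.80) = 2.2·e^(−12.7600) = 6.32157e-06
  f_4 = 3.0·e^(−3.0·5.80) = 3.0·e^(−17.4000) = 8.32525e-08
Unnormalised posteriors:
  w_1·f_1 = 0.07 × 0.0526561 = 0.00368593
  w_2·f_2 = 0.41 × 0.00041654 = 0.000170781
  w_3·f_3 = 0.38 × 6.32157e-06 = 2.4022e-06
  w_4·f_4 = 0.14 × 8.32525e-08 = 1.16553e-08
Normaliser: 0.00368593 + 0.000170781 + 2.4022e-06 + 1.16553e-08 = 0.00385912
Responsibility of Cluster 2: 0.000170781 / 0.00385912 ≈ 0.0443

0.0443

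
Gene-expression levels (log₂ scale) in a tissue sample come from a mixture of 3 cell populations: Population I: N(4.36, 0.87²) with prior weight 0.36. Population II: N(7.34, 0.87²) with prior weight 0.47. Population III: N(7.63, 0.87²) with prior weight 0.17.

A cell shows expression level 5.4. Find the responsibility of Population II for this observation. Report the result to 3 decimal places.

0.176

Posterior ∝ prior × likelihood, so P(k | x) ∝ π_k f_k(x); normalise over all components.
Evaluate each component's likelihood at the observed value:
  p_I = (1/(0.87·√(2π)))·exp(−(5.4−4.36)²/(2·0.87²)) = 0.458554·exp(-0.71449) = 0.224435
  p_II = (1/(0.87·√(2π)))·exp(−(5.4−7.34)²/(2·0.87²)) = 0.458554·exp(-2.48619) = 0.0381637
  p_III = (1/(0.87·√(2π)))·exp(−(5.4−7.63)²/(2·0.87²)) = 0.458554·exp(-3.28504) = 0.0171678
Multiply by the mixture weights:
  π_I·p_I = 0.36 × 0.224435 = 0.0807965
  π_II·p_II = 0.47 × 0.0381637 = 0.0179369
  π_III·p_III = 0.17 × 0.0171678 = 0.00291852
Denominator: 0.0807965 + 0.0179369 + 0.00291852 = 0.101652
P(Population II | data) = 0.0179369 / 0.101652 ≈ 0.176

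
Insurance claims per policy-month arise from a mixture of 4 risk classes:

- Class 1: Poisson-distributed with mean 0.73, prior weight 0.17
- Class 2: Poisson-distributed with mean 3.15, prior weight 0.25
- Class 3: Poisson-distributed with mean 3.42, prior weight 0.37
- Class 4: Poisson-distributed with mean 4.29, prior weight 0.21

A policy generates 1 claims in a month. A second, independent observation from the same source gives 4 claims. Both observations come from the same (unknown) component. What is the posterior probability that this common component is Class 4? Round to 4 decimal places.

P(component k | x) = P(Z=k)·f_k(x) / marginal(x), where marginal(x) = Σ_j P(Z=j)·f_j(x).
Since both observations come from the same component, the likelihood for component k is f_k(x₁)·f_k(x₂).
  p_1 = [e^(−0.73)·0.73^1/1! = 0.351794] × [0.00570224] = 0.00200601
  p_2 = [e^(−3.15)·3.15^1/1! = 0.134984] × [0.175794] = 0.0237294
  p_3 = [e^(−3.42)·3.42^1/1! = 0.111877] × [0.186469] = 0.0208615
  p_4 = [e^(−4.29)·4.29^1/1! = 0.0587941] × [0.193417] = 0.0113718
Weight by the priors:
  P(Z=1)·p_1 = 0.17 × 0.00200601 = 0.000341022
  P(Z=2)·p_2 = 0.25 × 0.0237294 = 0.00593234
  P(Z=3)·p_3 = 0.37 × 0.0208615 = 0.00771875
  P(Z=4)·p_4 = 0.21 × 0.0113718 = 0.00238807
Marginal: 0.000341022 + 0.00593234 + 0.00771875 + 0.00238807 = 0.0163802
P(Class 4 | data) ≈ 0.1458

0.1458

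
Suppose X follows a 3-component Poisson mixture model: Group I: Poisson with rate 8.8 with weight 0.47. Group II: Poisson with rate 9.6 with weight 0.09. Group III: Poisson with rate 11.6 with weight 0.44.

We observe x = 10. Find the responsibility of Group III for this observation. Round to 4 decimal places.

0.4279

P(component k | x) = π_k·f_k(x) / marginal(x), where marginal(x) = Σ_j π_j·f_j(x).
Evaluate each component's likelihood at the observed value:
  f_I = 0.115684
  f_II = 0.124086
  f_III = 0.11143
Unnormalised posteriors:
  π_I·f_I = 0.47 × 0.115684 = 0.0543713
  π_II·f_II = 0.09 × 0.124086 = 0.0111677
  π_III·f_III = 0.44 × 0.11143 = 0.0490291
Evidence: 0.0543713 + 0.0111677 + 0.0490291 = 0.114568
Responsibility of Group III: 0.0490291 / 0.114568 ≈ 0.4279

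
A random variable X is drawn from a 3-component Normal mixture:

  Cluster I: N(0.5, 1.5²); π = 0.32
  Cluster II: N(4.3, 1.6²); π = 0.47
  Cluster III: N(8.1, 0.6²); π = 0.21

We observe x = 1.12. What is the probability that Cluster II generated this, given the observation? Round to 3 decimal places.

0.172

The responsibility of component k is w_k f_k(x) divided by Σ_j w_j f_j(x).
Evaluate each component's likelihood at the observed value:
  L_I = 0.244186
  L_II = 0.0345959
  L_III = 2.72432e-30
Weight by the priors:
  w_I·L_I = 0.32 × 0.244186 = 0.0781395
  w_II·L_II = 0.47 × 0.0345959 = 0.0162601
  w_III·L_III = 0.21 × 2.72432e-30 = 5.72107e-31
Evidence: 0.0781395 + 0.0162601 + 5.72107e-31 = 0.0943995
Responsibility of Cluster II: 0.0162601 / 0.0943995 ≈ 0.172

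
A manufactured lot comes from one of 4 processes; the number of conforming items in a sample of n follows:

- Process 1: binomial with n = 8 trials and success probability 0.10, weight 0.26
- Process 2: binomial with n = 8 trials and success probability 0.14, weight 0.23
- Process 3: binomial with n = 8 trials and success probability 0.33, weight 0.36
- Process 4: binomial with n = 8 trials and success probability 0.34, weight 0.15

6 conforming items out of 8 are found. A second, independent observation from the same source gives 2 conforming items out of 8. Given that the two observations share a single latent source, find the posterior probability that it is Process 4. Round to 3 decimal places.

0.318

Apply Bayes' rule: the posterior for each component is proportional to its prior times its likelihood at x.
Since both observations come from the same component, the likelihood for component k is f_k(x₁)·f_k(x₂).
  p_1 = [2.268e-05] × [0.148803] = 3.37486e-06
  p_2 = [0.000155928] × [0.222026] = 3.46201e-05
  p_3 = [0.0162327] × [0.275826] = 0.0044774
  p_4 = [0.0188417] × [0.267534] = 0.00504079
Prior × likelihood for each component:
  π_1·p_1 = 0.26 × 3.37486e-06 = 8.77464e-07
  π_2·p_2 = 0.23 × 3.46201e-05 = 7.96262e-06
  π_3·p_3 = 0.36 × 0.0044774 = 0.00161186
  π_4·p_4 = 0.15 × 0.00504079 = 0.000756119
Evidence: 8.77464e-07 + 7.96262e-06 + 0.00161186 + 0.000756119 = 0.00237682
So the posterior for Process 4 is 0.000756119 / 0.00237682 ≈ 0.318.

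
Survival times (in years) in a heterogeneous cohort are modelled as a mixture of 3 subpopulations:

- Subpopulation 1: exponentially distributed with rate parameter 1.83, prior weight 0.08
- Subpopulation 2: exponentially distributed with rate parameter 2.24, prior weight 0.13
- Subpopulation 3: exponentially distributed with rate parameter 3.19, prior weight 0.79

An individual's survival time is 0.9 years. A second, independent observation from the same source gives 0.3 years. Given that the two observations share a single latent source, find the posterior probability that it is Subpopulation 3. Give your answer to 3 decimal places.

P(component k | x) = π_k·f_k(x) / marginal(x), where marginal(x) = Σ_j π_j·f_j(x).
Since both observations come from the same component, the likelihood for component k is f_k(x₁)·f_k(x₂).
  f_1 = [1.83·e^(−1.83·0.9) = 1.83·e^(−1.6470) = 0.352507] × [1.05687] = 0.372556
  f_2 = [2.24·e^(−2.24·0.9) = 2.24·e^(−2.0160) = 0.298339] × [1.14394] = 0.341281
  f_3 = [3.19·e^(−3.19·0.9) = 3.19·e^(−2.8710) = 0.180689] × [1.2251] = 0.221362
Weight by the priors:
  π_1·f_1 = 0.08 × 0.372556 = 0.0298045
  π_2·f_2 = 0.13 × 0.341281 = 0.0443666
  π_3·f_3 = 0.79 × 0.221362 = 0.174876
Evidence: 0.0298045 + 0.0443666 + 0.174876 = 0.249047
P(Subpopulation 3 | x₁, x₂) = 0.174876 / 0.249047 ≈ 0.702

0.702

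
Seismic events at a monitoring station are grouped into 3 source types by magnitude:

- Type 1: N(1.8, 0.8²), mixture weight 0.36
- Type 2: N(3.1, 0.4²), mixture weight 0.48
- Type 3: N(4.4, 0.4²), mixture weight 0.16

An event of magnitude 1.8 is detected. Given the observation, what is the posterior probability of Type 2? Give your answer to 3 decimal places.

0.013

Apply Bayes' rule: the posterior for each component is proportional to its prior times its likelihood at x.
Normal densities:
  f_1 = (1/(0.8·√(2π)))·exp(−(1.8−1.8)²/(2·0.8²)) = 0.498678·exp(-0.00000) = 0.498678
  f_2 = (1/(0.4·√(2π)))·exp(−(1.8−3.1)²/(2·0.4²)) = 0.997356·exp(-5.28125) = 0.00507262
  f_3 = (1/(0.4·√(2π)))·exp(−(1.8−4.4)²/(2·0.4²)) = 0.997356·exp(-21.12500) = 6.67389e-10
Multiply by the mixture weights:
  π_1·f_1 = 0.36 × 0.498678 = 0.179524
  π_2·f_2 = 0.48 × 0.00507262 = 0.00243486
  π_3·f_3 = 0.16 × 6.67389e-10 = 1.06782e-10
Normaliser: 0.179524 + 0.00243486 + 1.06782e-10 = 0.181959
So the posterior for Type 2 is 0.00243486 / 0.181959 ≈ 0.013.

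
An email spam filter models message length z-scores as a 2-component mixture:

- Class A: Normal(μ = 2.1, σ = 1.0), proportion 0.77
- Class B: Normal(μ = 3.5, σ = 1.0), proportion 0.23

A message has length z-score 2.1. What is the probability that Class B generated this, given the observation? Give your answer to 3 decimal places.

Posterior ∝ prior × likelihood, so P(k | x) ∝ π_k f_k(x); normalise over all components.
Normal densities:
  L_A = (1/(1.0·√(2π)))·exp(−(2.1−2.1)²/(2·1.0²)) = 0.398942·exp(-0.00000) = 0.398942
  L_B = (1/(1.0·√(2π)))·exp(−(2.1−3.5)²/(2·1.0²)) = 0.398942·exp(-0.98000) = 0.149727
Weight by the priors:
  π_A·L_A = 0.77 × 0.398942 = 0.307186
  π_B·L_B = 0.23 × 0.149727 = 0.0344373
Evidence: 0.307186 + 0.0344373 = 0.341623
P(Class B | the observation) = 0.0344373 / 0.341623 ≈ 0.101

0.101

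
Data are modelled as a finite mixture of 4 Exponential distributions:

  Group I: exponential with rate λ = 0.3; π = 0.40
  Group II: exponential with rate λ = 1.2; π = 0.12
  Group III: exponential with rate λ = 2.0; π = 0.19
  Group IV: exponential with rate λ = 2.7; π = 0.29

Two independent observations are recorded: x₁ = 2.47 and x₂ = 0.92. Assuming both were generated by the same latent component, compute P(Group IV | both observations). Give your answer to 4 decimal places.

Posterior ∝ prior × likelihood, so P(k | x) ∝ w_k f_k(x); normalise over all components.
Since both observations come from the same component, the likelihood for component k is f_k(x₁)·f_k(x₂).
  f_I = [0.142991] × [0.227644] = 0.0325511
  f_II = [0.0619345] × [0.397851] = 0.0246407
  f_III = [0.0143092] × [0.317635] = 0.0045451
  f_IV = [0.0034281] × [0.225204] = 0.000772023
Weight by the priors:
  w_I·f_I = 0.40 × 0.0325511 = 0.0130204
  w_II·f_II = 0.12 × 0.0246407 = 0.00295688
  w_III·f_III = 0.19 × 0.0045451 = 0.000863569
  w_IV·f_IV = 0.29 × 0.000772023 = 0.000223887
Normaliser: 0.0130204 + 0.00295688 + 0.000863569 + 0.000223887 = 0.0170648
Responsibility of Group IV: 0.000223887 / 0.0170648 ≈ 0.0131

0.0131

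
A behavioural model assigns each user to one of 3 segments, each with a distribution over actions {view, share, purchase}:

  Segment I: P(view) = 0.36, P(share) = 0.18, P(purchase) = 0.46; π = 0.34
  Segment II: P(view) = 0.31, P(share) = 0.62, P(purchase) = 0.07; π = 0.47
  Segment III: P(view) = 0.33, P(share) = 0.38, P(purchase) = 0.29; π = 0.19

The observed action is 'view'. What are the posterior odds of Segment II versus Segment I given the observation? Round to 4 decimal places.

1.1904

Posterior odds = (π_i f_i(x)) / (π_j f_j(x)); the normalising sum cancels.
Component likelihoods at x = 'view':
  L_I = P(view | comp) = 0.36
  L_II = P(view | comp) = 0.31
  L_III = P(view | comp) = 0.33
Posterior odds = (π_II·L_II) / (π_I·L_I) = (0.47·0.31) / (0.34·0.36) = 0.1457 / 0.1224 ≈ 1.1904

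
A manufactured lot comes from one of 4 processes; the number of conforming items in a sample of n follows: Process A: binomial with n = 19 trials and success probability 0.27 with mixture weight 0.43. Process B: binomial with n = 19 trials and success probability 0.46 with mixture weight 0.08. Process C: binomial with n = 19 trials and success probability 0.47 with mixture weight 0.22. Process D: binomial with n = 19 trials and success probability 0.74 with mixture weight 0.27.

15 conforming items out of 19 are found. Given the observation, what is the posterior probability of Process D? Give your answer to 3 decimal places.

Posterior ∝ prior × likelihood, so P(k | x) ∝ π_k f_k(x); normalise over all components.
Binomial probabilities:
  L_A = C(19,15)·0.27^15·0.73^4 = 3876·2.95431e-09·0.283982 = 3.25186e-06
  L_B = C(19,15)·0.46^15·0.54^4 = 3876·8.7371e-06·0.0850306 = 0.00287956
  L_C = C(19,15)·0.47^15·0.53^4 = 3876·1.20633e-05·0.0789048 = 0.00368939
  L_D = C(19,15)·0.74^15·0.26^4 = 3876·0.0109264·0.00456976 = 0.193532
Unnormalised posteriors:
  π_A·L_A = 0.43 × 3.25186e-06 = 1.3983e-06
  π_B·L_B = 0.08 × 0.00287956 = 0.000230365
  π_C·L_C = 0.22 × 0.00368939 = 0.000811667
  π_D·L_D = 0.27 × 0.193532 = 0.0522537
Sum: 1.3983e-06 + 0.000230365 + 0.000811667 + 0.0522537 = 0.0532971
P(Process D | 15 conforming items out of 19) = 0.0522537 / 0.0532971 ≈ 0.980

0.980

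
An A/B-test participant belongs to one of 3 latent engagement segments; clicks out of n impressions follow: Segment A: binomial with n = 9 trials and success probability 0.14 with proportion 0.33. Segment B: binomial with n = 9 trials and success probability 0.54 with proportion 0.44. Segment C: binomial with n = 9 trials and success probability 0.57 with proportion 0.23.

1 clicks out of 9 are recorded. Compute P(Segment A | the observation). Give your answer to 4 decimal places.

The responsibility of component k is w_k f_k(x) divided by Σ_j w_j f_j(x).
Evaluate each component's likelihood at the observed value:
  p_A = 0.377015
  p_B = 0.00974314
  p_C = 0.00599605
Unnormalised posteriors:
  w_A·p_A = 0.33 × 0.377015 = 0.124415
  w_B·p_B = 0.44 × 0.00974314 = 0.00428698
  w_C·p_C = 0.23 × 0.00599605 = 0.00137909
Evidence: 0.124415 + 0.00428698 + 0.00137909 = 0.130081
P(Segment A | the observation) ≈ 0.9564

0.9564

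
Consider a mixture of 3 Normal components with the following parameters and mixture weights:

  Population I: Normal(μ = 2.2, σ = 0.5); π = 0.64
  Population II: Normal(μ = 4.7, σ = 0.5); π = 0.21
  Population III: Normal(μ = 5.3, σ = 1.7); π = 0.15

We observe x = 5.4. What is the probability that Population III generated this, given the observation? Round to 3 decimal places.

0.358

The responsibility of component k is π_k f_k(x) divided by Σ_j π_j f_j(x).
Component likelihoods at x = 5.4:
  p_I = (1/(0.5·√(2π)))·exp(−(5.4−2.2)²/(2·0.5²)) = 0.797885·exp(-20.48000) = 1.01763e-09
  p_II = (1/(0.5·√(2π)))·exp(−(5.4−4.7)²/(2·0.5²)) = 0.797885·exp(-0.98000) = 0.299455
  p_III = (1/(1.7·√(2π)))·exp(−(5.4−5.3)²/(2·1.7²)) = 0.234672·exp(-0.00173) = 0.234266
Multiply by the mixture weights:
  π_I·p_I = 0.64 × 1.01763e-09 = 6.51282e-10
  π_II·p_II = 0.21 × 0.299455 = 0.0628855
  π_III·p_III = 0.15 × 0.234266 = 0.0351399
Sum: 6.51282e-10 + 0.0628855 + 0.0351399 = 0.0980255
P(Population III | data) = 0.0351399 / 0.0980255 ≈ 0.358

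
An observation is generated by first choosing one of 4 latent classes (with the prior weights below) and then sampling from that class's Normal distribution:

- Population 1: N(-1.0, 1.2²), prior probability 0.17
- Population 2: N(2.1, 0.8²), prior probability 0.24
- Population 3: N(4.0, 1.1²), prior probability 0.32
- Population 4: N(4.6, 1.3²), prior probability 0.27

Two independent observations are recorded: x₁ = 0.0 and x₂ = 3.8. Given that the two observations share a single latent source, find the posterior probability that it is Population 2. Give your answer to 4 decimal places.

Posterior ∝ prior × likelihood, so P(k | x) ∝ π_k f_k(x); normalise over all components.
Since both observations come from the same component, the likelihood for component k is f_k(x₁)·f_k(x₂).
  f_1 = [(1/(1.2·√(2π)))·exp(−(0.0−-1.0)²/(2·1.2²)) = 0.332452·exp(-0.34722) = 0.234927] × [0.000111525] = 2.62002e-05
  f_2 = [(1/(0.8·√(2π)))·exp(−(0.0−2.1)²/(2·0.8²)) = 0.498678·exp(-3.44531) = 0.0159052] × [0.0521512] = 0.000829477
  f_3 = [(1/(1.1·√(2π)))·exp(−(0.0−4.0)²/(2·1.1²)) = 0.362675·exp(-6.61157) = 0.000487696] × [0.356729] = 0.000173975
  f_4 = [(1/(1.3·√(2π)))·exp(−(0.0−4.6)²/(2·1.3²)) = 0.306879·exp(-6.26036) = 0.000586312] × [0.253941] = 0.000148889
Unnormalised posteriors:
  π_1·f_1 = 0.17 × 2.62002e-05 = 4.45404e-06
  π_2·f_2 = 0.24 × 0.000829477 = 0.000199075
  π_3·f_3 = 0.32 × 0.000173975 = 5.56721e-05
  π_4·f_4 = 0.27 × 0.000148889 = 4.02e-05
Sum: 4.45404e-06 + 0.000199075 + 5.56721e-05 + 4.02e-05 = 0.000299401
Responsibility of Population 2: 0.000199075 / 0.000299401 ≈ 0.6649

0.6649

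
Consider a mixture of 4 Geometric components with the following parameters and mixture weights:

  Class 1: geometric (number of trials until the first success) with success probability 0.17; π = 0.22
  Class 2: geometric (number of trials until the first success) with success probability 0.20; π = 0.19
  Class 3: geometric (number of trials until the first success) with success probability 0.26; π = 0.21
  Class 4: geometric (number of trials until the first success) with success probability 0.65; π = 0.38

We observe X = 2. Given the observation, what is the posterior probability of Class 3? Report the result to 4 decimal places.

0.2146

The responsibility of component k is P(Z=k) f_k(x) divided by Σ_j P(Z=j) f_j(x).
Component likelihoods at x = 2:
  f_1 = 0.17·(1−0.17)^1 = 0.17·0.83 = 0.1411
  f_2 = 0.20·(1−0.20)^1 = 0.20·0.8 = 0.16
  f_3 = 0.26·(1−0.26)^1 = 0.26·0.74 = 0.1924
  f_4 = 0.65·(1−0.65)^1 = 0.65·0.35 = 0.2275
Unnormalised posteriors:
  P(Z=1)·f_1 = 0.22 × 0.1411 = 0.031042
  P(Z=2)·f_2 = 0.19 × 0.16 = 0.0304
  P(Z=3)·f_3 = 0.21 × 0.1924 = 0.040404
  P(Z=4)·f_4 = 0.38 × 0.2275 = 0.08645
Normaliser: 0.031042 + 0.0304 + 0.040404 + 0.08645 = 0.188296
Responsibility of Class 3: 0.040404 / 0.188296 ≈ 0.2146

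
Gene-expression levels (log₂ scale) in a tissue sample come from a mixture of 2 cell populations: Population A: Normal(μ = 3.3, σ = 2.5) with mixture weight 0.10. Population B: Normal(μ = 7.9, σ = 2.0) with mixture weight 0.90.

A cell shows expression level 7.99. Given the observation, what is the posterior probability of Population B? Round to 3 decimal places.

By Bayes' theorem, P(k | x) = w_k f_k(x) / Σ_j w_j f_j(x).
Normal densities:
  p_A = (1/(2.5·√(2π)))·exp(−(7.99−3.3)²/(2·2.5²)) = 0.159577·exp(-1.75969) = 0.027463
  p_B = (1/(2.0·√(2π)))·exp(−(7.99−7.9)²/(2·2.0²)) = 0.199471·exp(-0.00101) = 0.199269
Unnormalised posteriors:
  w_A·p_A = 0.10 × 0.027463 = 0.0027463
  w_B·p_B = 0.90 × 0.199269 = 0.179342
Sum: 0.0027463 + 0.179342 = 0.182089
P(Population B | 7.99) = 0.179342 / 0.182089 ≈ 0.985

0.985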